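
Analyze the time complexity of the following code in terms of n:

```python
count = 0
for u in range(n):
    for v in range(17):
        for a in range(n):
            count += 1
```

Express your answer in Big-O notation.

Each loop level contributes: n × 1 × n. Multiplying the contributions gives O(n^2).

Answer: O(n^2)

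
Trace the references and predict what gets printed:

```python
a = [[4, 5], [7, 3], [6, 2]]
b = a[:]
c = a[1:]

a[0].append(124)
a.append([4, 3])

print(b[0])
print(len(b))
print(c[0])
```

Key concept: slice with nested mutation.
Step by step:
`a = [[4, 5], [7, 3], [6, 2]]` → a = [[4, 5], [7, 3], [6, 2]]
`b = a[:]` → b = [[4, 5], [7, 3], [6, 2]]
`c = a[1:]` → c = [[7, 3], [6, 2]]
`a[0].append(124)` → a = [[4, 5, 124], [7, 3], [6, 2]]; b = [[4, 5, 124], [7, 3], [6, 2]]
`a.append([4, 3])` → a = [[4, 5, 124], [7, 3], [6, 2], [4, 3]]
`print(b[0])` → prints [4, 5, 124]
`print(len(b))` → prints 3
`print(c[0])` → prints [7, 3]

Answer:
[4, 5, 124]
3
[7, 3]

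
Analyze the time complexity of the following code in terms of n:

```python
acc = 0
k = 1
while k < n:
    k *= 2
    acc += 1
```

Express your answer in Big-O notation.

Each loop level contributes: log n. Multiplying the contributions gives O(log n).

Answer: O(log n)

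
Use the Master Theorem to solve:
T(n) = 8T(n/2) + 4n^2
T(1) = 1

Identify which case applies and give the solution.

a=8, b=2, f(n)=4n^2. log_2(8) = 3. Since c=2 < 3, Case 1 applies: T(n) = Θ(n^log_b(a)) = O(n^3).

Answer: O(n^3) - Case 1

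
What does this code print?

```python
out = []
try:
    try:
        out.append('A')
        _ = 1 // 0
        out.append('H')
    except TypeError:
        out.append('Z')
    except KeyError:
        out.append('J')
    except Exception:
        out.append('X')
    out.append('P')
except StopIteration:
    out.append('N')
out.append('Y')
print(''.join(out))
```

Execution trace: 'A' (inner try body) → 'X' (inner except Exception) → 'P' (try body, no exception) → 'Y' (after the try/except). Output: AXPY

Answer: AXPY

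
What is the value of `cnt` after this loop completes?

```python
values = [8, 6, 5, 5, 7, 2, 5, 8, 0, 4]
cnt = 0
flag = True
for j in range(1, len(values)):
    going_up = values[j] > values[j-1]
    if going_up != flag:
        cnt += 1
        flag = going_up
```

Count direction changes in [8, 6, 5, 5, 7, 2, 5, 8, 0, 4]
`cnt` takes the values: 0 → 1 → 2 → 3 → 4 → 5 → 6

Answer: 6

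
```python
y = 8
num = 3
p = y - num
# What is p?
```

Trace:
`y = 8` → y = 8
`num = 3` → num = 3
`p = y - num` → p = 5
So p = 5

Answer: 5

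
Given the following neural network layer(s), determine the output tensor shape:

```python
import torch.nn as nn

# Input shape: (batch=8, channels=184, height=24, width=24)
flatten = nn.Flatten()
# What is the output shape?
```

Input: (8, 184, 24, 24) -> Output: (8, 105984)

Answer: (8, 105984)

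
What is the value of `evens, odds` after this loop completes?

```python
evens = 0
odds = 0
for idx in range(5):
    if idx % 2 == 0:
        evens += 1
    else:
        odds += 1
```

Count evens and odds in range(5)
`evens, odds` takes the values: (0, 0) → (1, 0) → (1, 1) → (2, 1) → (2, 2) → (3, 2)

Answer: 3, 2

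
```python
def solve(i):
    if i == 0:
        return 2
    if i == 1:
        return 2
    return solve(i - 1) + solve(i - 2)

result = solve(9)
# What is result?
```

Build up from base cases: solve(0)=2, solve(1)=2, solve(2)=4, solve(3)=6, solve(4)=10, solve(5)=16, solve(6)=26, ..., solve(9)=110

Answer: 110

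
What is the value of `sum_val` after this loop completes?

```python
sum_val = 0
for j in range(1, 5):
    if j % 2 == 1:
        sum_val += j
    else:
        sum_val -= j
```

Add odd, subtract even
`sum_val` takes the values: 0 → 1 → -1 → 2 → -2

Answer: -2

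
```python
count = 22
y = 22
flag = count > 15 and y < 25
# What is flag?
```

Trace:
`count = 22` → count = 22
`y = 22` → y = 22
`flag = count > 15 and y < 25` → flag = True
So flag = True

Answer: True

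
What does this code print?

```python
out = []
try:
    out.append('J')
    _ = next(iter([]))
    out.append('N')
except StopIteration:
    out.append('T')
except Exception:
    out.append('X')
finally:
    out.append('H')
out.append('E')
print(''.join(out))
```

Execution trace: 'J' (try body) → 'T' (except StopIteration) → 'H' (finally) → 'E' (after the try/except). Output: JTHE

Answer: JTHE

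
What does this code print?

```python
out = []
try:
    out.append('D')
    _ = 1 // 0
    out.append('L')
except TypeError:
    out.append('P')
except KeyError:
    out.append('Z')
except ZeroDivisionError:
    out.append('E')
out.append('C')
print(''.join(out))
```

Execution trace: 'D' (try body) → 'E' (except ZeroDivisionError) → 'C' (after the try/except). Output: DEC

Answer: DEC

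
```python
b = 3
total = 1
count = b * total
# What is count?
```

Trace:
`b = 3` → b = 3
`total = 1` → total = 1
`count = b * total` → count = 3
So count = 3

Answer: 3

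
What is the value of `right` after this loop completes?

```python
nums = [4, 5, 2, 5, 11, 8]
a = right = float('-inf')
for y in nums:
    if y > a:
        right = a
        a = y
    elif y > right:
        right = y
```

Second largest (with repeats) in [4, 5, 2, 5, 11, 8]
`right` takes the values: -inf → 4 → 5 → 8

Answer: 8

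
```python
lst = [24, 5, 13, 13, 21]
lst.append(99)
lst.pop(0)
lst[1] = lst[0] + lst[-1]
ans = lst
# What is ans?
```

Trace:
`lst = [24, 5, 13, 13, 21]` → lst = [24, 5, 13, 13, 21]
`lst.append(99)` → lst = [24, 5, 13, 13, 21, 99]
`lst.pop(0)` → lst = [5, 13, 13, 21, 99]
`lst[1] = lst[0] + lst[-1]` → lst = [5, 104, 13, 21, 99]
`ans = lst` → ans = [5, 104, 13, 21, 99]
So ans = [5, 104, 13, 21, 99]

Answer: [5, 104, 13, 21, 99]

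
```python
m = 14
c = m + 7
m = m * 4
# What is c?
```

Trace:
`m = 14` → m = 14
`c = m + 7` → c = 21
`m = m * 4` → m = 56
So c = 21

Answer: 21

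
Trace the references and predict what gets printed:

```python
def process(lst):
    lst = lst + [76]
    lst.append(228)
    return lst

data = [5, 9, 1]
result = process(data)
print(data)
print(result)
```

Key concept: rebinding parameter vs mutation.
Step by step:
`data = [5, 9, 1]` → data = [5, 9, 1]
`result = process(data)` → result = [5, 9, 1, 76, 228]
`print(data)` → prints [5, 9, 1]
`print(result)` → prints [5, 9, 1, 76, 228]

Answer:
[5, 9, 1]
[5, 9, 1, 76, 228]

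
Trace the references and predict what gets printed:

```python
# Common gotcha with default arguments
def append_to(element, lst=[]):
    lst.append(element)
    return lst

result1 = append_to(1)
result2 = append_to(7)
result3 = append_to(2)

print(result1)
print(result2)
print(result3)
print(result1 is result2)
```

Key concept: mutable default argument gotcha.
Step by step:
`result1 = append_to(1)` → result1 = [1]
`result2 = append_to(7)` → result1 = [1, 7] (same object as result2); result2 = [1, 7] (same object as result1)
`result3 = append_to(2)` → result1 = [1, 7, 2] (same object as result2, result3); result2 = [1, 7, 2] (same object as result1, result3); result3 = [1, 7, 2] (same object as result1, result2)
`print(result1)` → prints [1, 7, 2]
`print(result2)` → prints [1, 7, 2]
`print(result3)` → prints [1, 7, 2]
`print(result1 is result2)` → prints True

Answer:
[1, 7, 2]
[1, 7, 2]
[1, 7, 2]
True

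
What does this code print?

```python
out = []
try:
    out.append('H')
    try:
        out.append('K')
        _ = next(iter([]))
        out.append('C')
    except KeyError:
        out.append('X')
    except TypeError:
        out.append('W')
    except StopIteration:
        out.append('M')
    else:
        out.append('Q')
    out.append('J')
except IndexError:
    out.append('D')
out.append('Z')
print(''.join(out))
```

Execution trace: 'H' (try body) → 'K' (inner try body) → 'M' (inner except StopIteration) → 'J' (try body, no exception) → 'Z' (after the try/except). Output: HKMJZ

Answer: HKMJZ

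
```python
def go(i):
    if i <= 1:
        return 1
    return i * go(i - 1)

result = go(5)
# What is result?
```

go(5) = 5 * 4 * 3 * 2 * 1 = 120

Answer: 120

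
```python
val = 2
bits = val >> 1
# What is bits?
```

Trace:
`val = 2` → val = 2
`bits = val >> 1` → bits = 1
So bits = 1

Answer: 1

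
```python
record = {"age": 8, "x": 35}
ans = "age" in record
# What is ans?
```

Trace:
`record = {"age": 8, "x": 35}` → record = {'age': 8, 'x': 35}
`ans = "age" in record` → ans = True
So ans = True

Answer: True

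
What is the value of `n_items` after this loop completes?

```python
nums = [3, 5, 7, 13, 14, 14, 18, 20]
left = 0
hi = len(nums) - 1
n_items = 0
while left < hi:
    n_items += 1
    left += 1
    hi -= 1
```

Iterations until pointers meet (list length 8)
`n_items` takes the values: 0 → 1 → 2 → 3 → 4

Answer: 4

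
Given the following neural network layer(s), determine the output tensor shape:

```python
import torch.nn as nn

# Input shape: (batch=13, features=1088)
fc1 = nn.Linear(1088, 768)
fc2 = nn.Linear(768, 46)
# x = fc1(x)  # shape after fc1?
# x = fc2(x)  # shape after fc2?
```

Input: (13, 1088) -> after fc1: (13, 768) -> Output: (13, 46)

Answer: (13, 46)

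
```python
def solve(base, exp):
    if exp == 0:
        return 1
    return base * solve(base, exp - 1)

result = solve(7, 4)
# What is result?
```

solve(7, 4) = 7 * 7 * 7 * 7 = 2401

Answer: 2401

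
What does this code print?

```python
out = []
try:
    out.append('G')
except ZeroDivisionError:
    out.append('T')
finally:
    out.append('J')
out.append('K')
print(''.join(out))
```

Execution trace: 'G' (try body, no exception) → 'J' (finally) → 'K' (after the try/except). Output: GJK

Answer: GJK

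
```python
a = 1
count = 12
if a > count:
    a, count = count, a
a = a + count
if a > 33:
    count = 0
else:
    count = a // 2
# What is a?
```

Trace:
`a = 1` → a = 1
`count = 12` → count = 12
`if a > count: ...` → a > count is False → no variable changes
`a = a + count` → a = 13
`if a > 33: ...` → a > 33 is False, take else branch → count = 6
So a = 13

Answer: 13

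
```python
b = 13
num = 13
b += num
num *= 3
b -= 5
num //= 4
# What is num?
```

Trace:
`b = 13` → b = 13
`num = 13` → num = 13
`b += num` → b = 26
`num *= 3` → num = 39
`b -= 5` → b = 21
`num //= 4` → num = 9
So num = 9

Answer: 9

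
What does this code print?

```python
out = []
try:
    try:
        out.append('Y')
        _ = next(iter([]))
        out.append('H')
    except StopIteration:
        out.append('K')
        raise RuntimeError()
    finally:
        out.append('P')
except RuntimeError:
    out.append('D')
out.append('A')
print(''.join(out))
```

Execution trace: 'Y' (inner try body) → 'K' (inner except StopIteration) → 'P' (inner finally) → 'D' (outer except RuntimeError) → 'A' (after the try/except). Output: YKPDA

Answer: YKPDA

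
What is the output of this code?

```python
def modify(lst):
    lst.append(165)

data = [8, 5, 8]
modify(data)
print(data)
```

Key concept: function modifies passed list.
Step by step:
`data = [8, 5, 8]` → data = [8, 5, 8]
`modify(data)` → data = [8, 5, 8, 165]
`print(data)` → prints [8, 5, 8, 165]

Answer: [8, 5, 8, 165]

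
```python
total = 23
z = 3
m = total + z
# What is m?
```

Trace:
`total = 23` → total = 23
`z = 3` → z = 3
`m = total + z` → m = 26
So m = 26

Answer: 26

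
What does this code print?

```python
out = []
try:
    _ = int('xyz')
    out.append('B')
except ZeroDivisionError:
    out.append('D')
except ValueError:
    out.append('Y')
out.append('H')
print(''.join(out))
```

Execution trace: 'Y' (except ValueError) → 'H' (after the try/except). Output: YH

Answer: YH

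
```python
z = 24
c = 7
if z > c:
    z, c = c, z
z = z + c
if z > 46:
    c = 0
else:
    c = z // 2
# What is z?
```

Trace:
`z = 24` → z = 24
`c = 7` → c = 7
`if z > c: ...` → z > c is True → z = 7; c = 24
`z = z + c` → z = 31
`if z > 46: ...` → z > 46 is False, take else branch → c = 15
So z = 31

Answer: 31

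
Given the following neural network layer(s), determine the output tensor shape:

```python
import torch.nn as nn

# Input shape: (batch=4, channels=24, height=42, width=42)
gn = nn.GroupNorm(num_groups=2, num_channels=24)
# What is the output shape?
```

Input: (4, 24, 42, 42) -> Output: (4, 24, 42, 42)

Answer: (4, 24, 42, 42)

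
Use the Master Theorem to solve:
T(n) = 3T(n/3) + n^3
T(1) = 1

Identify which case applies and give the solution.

a=3, b=3, f(n)=n^3. log_3(3) = 1. Since c=3 > 1 and the regularity condition holds (3(n/3)^3 = (3/3^3)n^3 with 3/3^3 < 1), Case 3 applies: T(n) = Θ(f(n)) = O(n^3).

Answer: O(n^3) - Case 3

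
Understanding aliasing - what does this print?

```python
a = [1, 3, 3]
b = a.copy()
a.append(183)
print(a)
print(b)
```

Key concept: list.copy() creates independent copy.
Step by step:
`a = [1, 3, 3]` → a = [1, 3, 3]
`b = a.copy()` → b = [1, 3, 3]
`a.append(183)` → a = [1, 3, 3, 183]
`print(a)` → prints [1, 3, 3, 183]
`print(b)` → prints [1, 3, 3]

Answer:
[1, 3, 3, 183]
[1, 3, 3]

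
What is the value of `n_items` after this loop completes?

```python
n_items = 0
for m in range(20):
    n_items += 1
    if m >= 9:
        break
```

Loop breaks when m reaches 9, n_items is 10
`n_items` takes the values: 0 → 1 → 2 → 3 → 4 → 5 → 6 → 7 → 8 → 9 → 10

Answer: 10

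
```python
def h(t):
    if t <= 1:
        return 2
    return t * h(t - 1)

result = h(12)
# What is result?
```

h(12) = 12 * 11 * 10 * 9 * 8 * 7 * 6 * 5 * 4 * 3 * 2 * 2 = 958003200

Answer: 958003200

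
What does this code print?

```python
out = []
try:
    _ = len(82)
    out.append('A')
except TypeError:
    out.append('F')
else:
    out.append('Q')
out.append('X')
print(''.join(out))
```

Execution trace: 'F' (except TypeError) → 'X' (after the try/except). Output: FX

Answer: FX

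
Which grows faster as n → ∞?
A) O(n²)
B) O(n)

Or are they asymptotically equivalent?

O(n²) vs O(n): Higher order terms dominate.

Answer: A) O(n²) grows faster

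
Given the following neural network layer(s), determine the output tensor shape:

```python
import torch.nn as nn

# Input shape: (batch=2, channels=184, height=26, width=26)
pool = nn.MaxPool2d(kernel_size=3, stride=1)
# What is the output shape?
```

Input: (2, 184, 26, 26) -> Output: (2, 184, 24, 24)

Answer: (2, 184, 24, 24)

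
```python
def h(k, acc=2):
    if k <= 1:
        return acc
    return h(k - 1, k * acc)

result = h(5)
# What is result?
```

Accumulator trace (n, acc): (5, 2) -> (4, 10) -> (3, 40) -> (2, 120) -> (1, 240) -> return 240

Answer: 240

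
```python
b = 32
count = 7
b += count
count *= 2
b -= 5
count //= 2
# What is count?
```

Trace:
`b = 32` → b = 32
`count = 7` → count = 7
`b += count` → b = 39
`count *= 2` → count = 14
`b -= 5` → b = 34
`count //= 2` → count = 7
So count = 7

Answer: 7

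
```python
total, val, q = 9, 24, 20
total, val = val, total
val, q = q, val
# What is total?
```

Trace:
`total, val, q = 9, 24, 20` → total = 9; val = 24; q = 20
`total, val = val, total` → total = 24; val = 9
`val, q = q, val` → val = 20; q = 9
So total = 24

Answer: 24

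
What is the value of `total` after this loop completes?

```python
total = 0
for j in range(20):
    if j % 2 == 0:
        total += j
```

Sum of even numbers 0 to 19
`total` takes the values: 0 → 2 → 6 → 12 → 20 → 30 → 42 → 56 → 72 → 90

Answer: 90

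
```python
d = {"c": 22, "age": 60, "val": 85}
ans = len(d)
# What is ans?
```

Trace:
`d = {"c": 22, "age": 60, "val": 85}` → d = {'c': 22, 'age': 60, 'val': 85}
`ans = len(d)` → ans = 3
So ans = 3

Answer: 3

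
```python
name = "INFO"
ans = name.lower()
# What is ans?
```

Trace:
`name = "INFO"` → name = 'INFO'
`ans = name.lower()` → ans = 'info'
So ans = 'info'

Answer: 'info'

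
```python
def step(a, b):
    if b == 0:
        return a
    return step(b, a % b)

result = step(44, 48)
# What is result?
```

step(44, 48) -> step(48, 44) -> step(44, 4) -> step(4, 0) -> 4

Answer: 4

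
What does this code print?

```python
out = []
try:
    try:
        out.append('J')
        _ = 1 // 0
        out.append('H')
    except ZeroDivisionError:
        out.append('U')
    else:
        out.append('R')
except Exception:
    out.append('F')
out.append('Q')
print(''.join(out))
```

Execution trace: 'J' (inner try body) → 'U' (inner except ZeroDivisionError) → 'Q' (after the try/except). Output: JUQ

Answer: JUQ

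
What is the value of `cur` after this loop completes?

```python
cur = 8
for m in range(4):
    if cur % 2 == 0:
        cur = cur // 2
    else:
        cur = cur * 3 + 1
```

Collatz-style transformation from 8
`cur` takes the values: 8 → 4 → 2 → 1 → 4

Answer: 4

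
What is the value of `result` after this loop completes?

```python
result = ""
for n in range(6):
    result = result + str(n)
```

Concatenate digits 0 to 5
`result` takes the values: "" → "0" → "01" → "012" → "0123" → "01234" → "012345"

Answer: "012345"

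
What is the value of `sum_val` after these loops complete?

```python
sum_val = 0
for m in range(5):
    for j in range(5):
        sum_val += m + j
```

Sum of all m+j for m,j in 5x5
`sum_val` takes the values: 0 → 1 → 3 → 6 → 10 → 11 → 13 → 16 → 20 → 25 → 27 → 30 → 34 → 39 → 45 → 48 → 52 → 57 → 63 → 70 → 74 → 79 → 85 → 92 → 100

Answer: 100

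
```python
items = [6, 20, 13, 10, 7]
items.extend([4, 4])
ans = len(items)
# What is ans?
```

Trace:
`items = [6, 20, 13, 10, 7]` → items = [6, 20, 13, 10, 7]
`items.extend([4, 4])` → items = [6, 20, 13, 10, 7, 4, 4]
`ans = len(items)` → ans = 7
So ans = 7

Answer: 7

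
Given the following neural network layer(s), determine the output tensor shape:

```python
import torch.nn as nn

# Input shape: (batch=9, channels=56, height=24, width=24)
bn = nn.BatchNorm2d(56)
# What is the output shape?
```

Input: (9, 56, 24, 24) -> Output: (9, 56, 24, 24)

Answer: (9, 56, 24, 24)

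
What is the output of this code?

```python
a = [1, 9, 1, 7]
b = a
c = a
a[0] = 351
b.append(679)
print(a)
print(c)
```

Key concept: multiple aliases.
Step by step:
`a = [1, 9, 1, 7]` → a = [1, 9, 1, 7]
`b = a` → b = [1, 9, 1, 7] (same object as a)
`c = a` → c = [1, 9, 1, 7] (same object as a, b)
`a[0] = 351` → a = [351, 9, 1, 7] (same object as b, c); b = [351, 9, 1, 7] (same object as a, c); c = [351, 9, 1, 7] (same object as a, b)
`b.append(679)` → a = [351, 9, 1, 7, 679] (same object as b, c); b = [351, 9, 1, 7, 679] (same object as a, c); c = [351, 9, 1, 7, 679] (same object as a, b)
`print(a)` → prints [351, 9, 1, 7, 679]
`print(c)` → prints [351, 9, 1, 7, 679]

Answer:
[351, 9, 1, 7, 679]
[351, 9, 1, 7, 679]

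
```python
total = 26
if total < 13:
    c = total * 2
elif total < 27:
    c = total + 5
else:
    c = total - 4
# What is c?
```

Trace:
`total = 26` → total = 26
`if total < 13: ...` → total < 13 is False, total < 27 is True → c = 31
So c = 31

Answer: 31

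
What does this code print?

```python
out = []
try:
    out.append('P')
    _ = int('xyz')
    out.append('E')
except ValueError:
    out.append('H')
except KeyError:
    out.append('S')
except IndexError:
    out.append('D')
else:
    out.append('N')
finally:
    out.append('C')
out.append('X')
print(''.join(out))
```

Execution trace: 'P' (try body) → 'H' (except ValueError) → 'C' (finally) → 'X' (after the try/except). Output: PHCX

Answer: PHCX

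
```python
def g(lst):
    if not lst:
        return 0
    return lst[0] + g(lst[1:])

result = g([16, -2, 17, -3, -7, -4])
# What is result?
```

16 + (-2) + 17 + (-3) + (-7) + (-4) + 0 = 17

Answer: 17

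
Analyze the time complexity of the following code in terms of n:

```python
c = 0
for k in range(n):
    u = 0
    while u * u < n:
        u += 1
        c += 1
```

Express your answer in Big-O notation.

Each loop level contributes: n × √n. Multiplying the contributions gives O(n√n).

Answer: O(n√n)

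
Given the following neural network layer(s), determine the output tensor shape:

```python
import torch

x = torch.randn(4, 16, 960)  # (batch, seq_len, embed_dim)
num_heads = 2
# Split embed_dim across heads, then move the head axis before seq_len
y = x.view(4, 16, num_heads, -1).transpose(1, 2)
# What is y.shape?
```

Input: (4, 16, 960) -> head_dim = 960 // 2 = 480; after view: (4, 16, 2, 480) -> after transpose(1, 2): (4, 2, 16, 480) -> Output: (4, 2, 16, 480)

Answer: (4, 2, 16, 480)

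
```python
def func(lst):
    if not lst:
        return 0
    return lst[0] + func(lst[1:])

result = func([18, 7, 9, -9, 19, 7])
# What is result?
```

18 + 7 + 9 + (-9) + 19 + 7 + 0 = 51

Answer: 51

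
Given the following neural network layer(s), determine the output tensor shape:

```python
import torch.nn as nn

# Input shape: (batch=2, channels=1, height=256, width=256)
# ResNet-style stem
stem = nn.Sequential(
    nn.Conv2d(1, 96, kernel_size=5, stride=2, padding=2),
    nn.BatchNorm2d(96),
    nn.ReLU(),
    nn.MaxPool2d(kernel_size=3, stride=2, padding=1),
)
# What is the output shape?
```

Input: (2, 1, 256, 256) -> after Conv2d 5x5 stride=2: (2, 96, 128, 128) -> Output: (2, 96, 64, 64)

Answer: (2, 96, 64, 64)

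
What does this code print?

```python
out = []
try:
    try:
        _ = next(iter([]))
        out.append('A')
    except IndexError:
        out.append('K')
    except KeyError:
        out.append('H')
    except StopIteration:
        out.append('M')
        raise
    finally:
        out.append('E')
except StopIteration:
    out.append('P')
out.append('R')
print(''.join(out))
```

Execution trace: 'M' (inner except StopIteration) → 'E' (inner finally) → 'P' (outer except StopIteration) → 'R' (after the try/except). Output: MEPR

Answer: MEPR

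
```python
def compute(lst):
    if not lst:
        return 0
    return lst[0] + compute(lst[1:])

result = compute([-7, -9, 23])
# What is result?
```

(-7) + (-9) + 23 + 0 = 7

Answer: 7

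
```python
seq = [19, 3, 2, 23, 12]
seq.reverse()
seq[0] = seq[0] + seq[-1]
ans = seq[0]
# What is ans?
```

Trace:
`seq = [19, 3, 2, 23, 12]` → seq = [19, 3, 2, 23, 12]
`seq.reverse()` → seq = [12, 23, 2, 3, 19]
`seq[0] = seq[0] + seq[-1]` → seq = [31, 23, 2, 3, 19]
`ans = seq[0]` → ans = 31
So ans = 31

Answer: 31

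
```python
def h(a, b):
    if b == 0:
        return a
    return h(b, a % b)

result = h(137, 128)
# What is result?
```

h(137, 128) -> h(128, 9) -> h(9, 2) -> h(2, 1) -> h(1, 0) -> 1

Answer: 1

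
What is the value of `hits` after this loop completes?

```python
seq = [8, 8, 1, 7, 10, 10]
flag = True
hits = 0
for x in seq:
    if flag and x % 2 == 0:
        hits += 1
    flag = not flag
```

Count even values at even positions
`hits` takes the values: 0 → 1 → 2

Answer: 2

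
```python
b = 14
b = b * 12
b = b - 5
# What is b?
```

Trace:
`b = 14` → b = 14
`b = b * 12` → b = 168
`b = b - 5` → b = 163
So b = 163

Answer: 163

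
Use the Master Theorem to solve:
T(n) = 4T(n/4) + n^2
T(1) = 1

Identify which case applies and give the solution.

a=4, b=4, f(n)=n^2. log_4(4) = 1. Since c=2 > 1 and the regularity condition holds (4(n/4)^2 = (4/4^2)n^2 with 4/4^2 < 1), Case 3 applies: T(n) = Θ(f(n)) = O(n^2).

Answer: O(n^2) - Case 3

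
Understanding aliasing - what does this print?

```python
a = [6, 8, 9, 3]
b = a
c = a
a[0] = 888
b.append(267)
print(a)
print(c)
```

Key concept: multiple aliases.
Step by step:
`a = [6, 8, 9, 3]` → a = [6, 8, 9, 3]
`b = a` → b = [6, 8, 9, 3] (same object as a)
`c = a` → c = [6, 8, 9, 3] (same object as a, b)
`a[0] = 888` → a = [888, 8, 9, 3] (same object as b, c); b = [888, 8, 9, 3] (same object as a, c); c = [888, 8, 9, 3] (same object as a, b)
`b.append(267)` → a = [888, 8, 9, 3, 267] (same object as b, c); b = [888, 8, 9, 3, 267] (same object as a, c); c = [888, 8, 9, 3, 267] (same object as a, b)
`print(a)` → prints [888, 8, 9, 3, 267]
`print(c)` → prints [888, 8, 9, 3, 267]

Answer:
[888, 8, 9, 3, 267]
[888, 8, 9, 3, 267]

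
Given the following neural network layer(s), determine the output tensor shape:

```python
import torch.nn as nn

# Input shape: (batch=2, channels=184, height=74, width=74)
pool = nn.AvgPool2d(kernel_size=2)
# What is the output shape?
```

Input: (2, 184, 74, 74) -> Output: (2, 184, 37, 37)

Answer: (2, 184, 37, 37)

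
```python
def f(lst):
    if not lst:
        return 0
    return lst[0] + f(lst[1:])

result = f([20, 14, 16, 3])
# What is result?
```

20 + 14 + 16 + 3 + 0 = 53

Answer: 53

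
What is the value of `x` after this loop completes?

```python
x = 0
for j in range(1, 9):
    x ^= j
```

XOR of 1 to 8
`x` takes the values: 0 → 1 → 3 → 0 → 4 → 1 → 7 → 0 → 8

Answer: 8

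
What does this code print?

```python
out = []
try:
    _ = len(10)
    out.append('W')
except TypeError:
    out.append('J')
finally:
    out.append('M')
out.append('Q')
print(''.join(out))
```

Execution trace: 'J' (except TypeError) → 'M' (finally) → 'Q' (after the try/except). Output: JMQ

Answer: JMQ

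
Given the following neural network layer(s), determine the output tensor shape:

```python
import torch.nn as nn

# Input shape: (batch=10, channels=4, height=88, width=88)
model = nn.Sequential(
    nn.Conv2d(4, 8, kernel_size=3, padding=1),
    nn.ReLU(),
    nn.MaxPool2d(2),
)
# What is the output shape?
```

Input: (10, 4, 88, 88) -> after Conv2d: (10, 8, 88, 88) -> after ReLU: (10, 8, 88, 88) -> Output: (10, 8, 44, 44)

Answer: (10, 8, 44, 44)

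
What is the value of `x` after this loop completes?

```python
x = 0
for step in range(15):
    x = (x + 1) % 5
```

Increment mod 5, 15 times = 0
`x` takes the values: 0 → 1 → 2 → 3 → 4 → 0 → 1 → 2 → 3 → 4 → 0 → 1 → 2 → 3 → 4 → 0

Answer: 0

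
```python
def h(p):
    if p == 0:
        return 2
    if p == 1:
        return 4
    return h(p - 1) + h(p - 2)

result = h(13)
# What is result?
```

Build up from base cases: h(0)=2, h(1)=4, h(2)=6, h(3)=10, h(4)=16, h(5)=26, h(6)=42, ..., h(13)=1220

Answer: 1220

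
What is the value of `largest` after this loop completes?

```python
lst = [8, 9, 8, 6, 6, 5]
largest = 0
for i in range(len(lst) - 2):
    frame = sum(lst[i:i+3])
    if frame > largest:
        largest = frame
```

Max sum of 3-element window in [8, 9, 8, 6, 6, 5]
`largest` takes the values: 0 → 25

Answer: 25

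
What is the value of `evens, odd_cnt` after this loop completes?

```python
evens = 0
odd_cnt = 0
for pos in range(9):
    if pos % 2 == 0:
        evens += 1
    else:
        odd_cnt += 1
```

Count evens and odds in range(9)
`evens, odd_cnt` takes the values: (0, 0) → (1, 0) → (1, 1) → (2, 1) → (2, 2) → (3, 2) → (3, 3) → (4, 3) → (4, 4) → (5, 4)

Answer: 5, 4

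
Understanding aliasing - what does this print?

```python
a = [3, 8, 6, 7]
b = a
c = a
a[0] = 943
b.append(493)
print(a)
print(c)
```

Key concept: multiple aliases.
Step by step:
`a = [3, 8, 6, 7]` → a = [3, 8, 6, 7]
`b = a` → b = [3, 8, 6, 7] (same object as a)
`c = a` → c = [3, 8, 6, 7] (same object as a, b)
`a[0] = 943` → a = [943, 8, 6, 7] (same object as b, c); b = [943, 8, 6, 7] (same object as a, c); c = [943, 8, 6, 7] (same object as a, b)
`b.append(493)` → a = [943, 8, 6, 7, 493] (same object as b, c); b = [943, 8, 6, 7, 493] (same object as a, c); c = [943, 8, 6, 7, 493] (same object as a, b)
`print(a)` → prints [943, 8, 6, 7, 493]
`print(c)` → prints [943, 8, 6, 7, 493]

Answer:
[943, 8, 6, 7, 493]
[943, 8, 6, 7, 493]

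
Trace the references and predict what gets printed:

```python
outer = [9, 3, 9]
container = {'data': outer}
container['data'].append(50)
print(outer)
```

Key concept: dict holds reference to list.
Step by step:
`outer = [9, 3, 9]` → outer = [9, 3, 9]
`container = {'data': outer}` → container = {'data': [9, 3, 9]}
`container['data'].append(50)` → outer = [9, 3, 9, 50]; container = {'data': [9, 3, 9, 50]}
`print(outer)` → prints [9, 3, 9, 50]

Answer: [9, 3, 9, 50]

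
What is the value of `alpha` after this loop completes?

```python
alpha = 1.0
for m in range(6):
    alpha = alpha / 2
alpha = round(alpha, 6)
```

Halving LR 6 times: 1 / 2^6
`alpha` takes the values: 1.0 → 0.5 → 0.25 → 0.125 → 0.0625 → 0.03125 → 0.015625

Answer: 0.015625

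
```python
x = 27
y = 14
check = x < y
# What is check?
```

Trace:
`x = 27` → x = 27
`y = 14` → y = 14
`check = x < y` → check = False
So check = False

Answer: False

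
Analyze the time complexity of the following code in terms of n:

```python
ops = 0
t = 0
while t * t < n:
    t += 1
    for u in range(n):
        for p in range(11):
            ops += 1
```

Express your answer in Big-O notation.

Each loop level contributes: √n × n × 1. Multiplying the contributions gives O(n√n).

Answer: O(n√n)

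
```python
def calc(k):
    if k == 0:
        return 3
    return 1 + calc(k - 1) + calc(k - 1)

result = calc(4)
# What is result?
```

calc(k) = 1 + 2·calc(k-1), calc(0)=3. Closed form: (3+1)·2^4 - 1 = 63.

Answer: 63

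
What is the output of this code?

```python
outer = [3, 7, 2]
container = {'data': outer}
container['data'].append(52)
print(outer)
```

Key concept: dict holds reference to list.
Step by step:
`outer = [3, 7, 2]` → outer = [3, 7, 2]
`container = {'data': outer}` → container = {'data': [3, 7, 2]}
`container['data'].append(52)` → outer = [3, 7, 2, 52]; container = {'data': [3, 7, 2, 52]}
`print(outer)` → prints [3, 7, 2, 52]

Answer: [3, 7, 2, 52]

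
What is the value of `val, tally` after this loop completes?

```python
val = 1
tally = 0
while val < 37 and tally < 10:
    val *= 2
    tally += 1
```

Double until >= 37 or 10 iterations
`val, tally` takes the values: (1, 0) → (2, 0) → (2, 1) → (4, 1) → (4, 2) → (8, 2) → (8, 3) → (16, 3) → (16, 4) → (32, 4) → (32, 5) → (64, 5) → (64, 6)

Answer: 64, 6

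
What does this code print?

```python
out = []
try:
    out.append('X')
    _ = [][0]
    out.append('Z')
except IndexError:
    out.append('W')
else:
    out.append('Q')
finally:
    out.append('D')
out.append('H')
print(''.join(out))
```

Execution trace: 'X' (try body) → 'W' (except IndexError) → 'D' (finally) → 'H' (after the try/except). Output: XWDH

Answer: XWDH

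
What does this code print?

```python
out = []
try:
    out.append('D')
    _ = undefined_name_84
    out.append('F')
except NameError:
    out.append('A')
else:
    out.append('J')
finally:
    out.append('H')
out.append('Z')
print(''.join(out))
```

Execution trace: 'D' (try body) → 'A' (except NameError) → 'H' (finally) → 'Z' (after the try/except). Output: DAHZ

Answer: DAHZ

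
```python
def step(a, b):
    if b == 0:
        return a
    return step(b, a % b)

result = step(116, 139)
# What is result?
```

step(116, 139) -> step(139, 116) -> step(116, 23) -> step(23, 1) -> step(1, 0) -> 1

Answer: 1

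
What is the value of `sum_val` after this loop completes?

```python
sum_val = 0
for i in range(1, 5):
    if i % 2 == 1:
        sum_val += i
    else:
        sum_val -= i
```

Add odd, subtract even
`sum_val` takes the values: 0 → 1 → -1 → 2 → -2

Answer: -2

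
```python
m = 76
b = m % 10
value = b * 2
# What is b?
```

Trace:
`m = 76` → m = 76
`b = m % 10` → b = 6
`value = b * 2` → value = 12
So b = 6

Answer: 6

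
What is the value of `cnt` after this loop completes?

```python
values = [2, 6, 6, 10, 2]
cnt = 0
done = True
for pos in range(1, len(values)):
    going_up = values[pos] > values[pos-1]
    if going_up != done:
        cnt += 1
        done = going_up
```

Count direction changes in [2, 6, 6, 10, 2]
`cnt` takes the values: 0 → 1 → 2 → 3

Answer: 3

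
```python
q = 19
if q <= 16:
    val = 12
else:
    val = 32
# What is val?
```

Trace:
`q = 19` → q = 19
`if q <= 16: ...` → q <= 16 is False, take else branch → val = 32
So val = 32

Answer: 32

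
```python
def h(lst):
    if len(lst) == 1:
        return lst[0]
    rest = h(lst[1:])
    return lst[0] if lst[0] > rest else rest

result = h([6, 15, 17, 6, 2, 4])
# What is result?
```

Recursive max over [6, 15, 17, 6, 2, 4] = 17

Answer: 17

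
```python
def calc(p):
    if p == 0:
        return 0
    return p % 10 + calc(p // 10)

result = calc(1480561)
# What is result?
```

Sum of digits of 1480561: 1 + 6 + 5 + 0 + 8 + 4 + 1 = 25

Answer: 25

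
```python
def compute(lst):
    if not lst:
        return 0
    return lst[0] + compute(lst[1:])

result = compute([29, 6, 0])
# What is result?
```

29 + 6 + 0 + 0 = 35

Answer: 35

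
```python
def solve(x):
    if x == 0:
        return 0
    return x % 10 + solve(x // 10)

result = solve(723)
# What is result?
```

Sum of digits of 723: 3 + 2 + 7 = 12

Answer: 12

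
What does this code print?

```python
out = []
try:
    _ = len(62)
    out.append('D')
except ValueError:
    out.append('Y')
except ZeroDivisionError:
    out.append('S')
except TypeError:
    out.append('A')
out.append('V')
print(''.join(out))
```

Execution trace: 'A' (except TypeError) → 'V' (after the try/except). Output: AV

Answer: AV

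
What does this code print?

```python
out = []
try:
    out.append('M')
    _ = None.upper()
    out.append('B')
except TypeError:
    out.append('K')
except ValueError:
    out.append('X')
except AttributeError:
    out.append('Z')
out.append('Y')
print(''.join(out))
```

Execution trace: 'M' (try body) → 'Z' (except AttributeError) → 'Y' (after the try/except). Output: MZY

Answer: MZY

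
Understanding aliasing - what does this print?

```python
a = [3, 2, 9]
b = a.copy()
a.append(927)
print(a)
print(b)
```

Key concept: list.copy() creates independent copy.
Step by step:
`a = [3, 2, 9]` → a = [3, 2, 9]
`b = a.copy()` → b = [3, 2, 9]
`a.append(927)` → a = [3, 2, 9, 927]
`print(a)` → prints [3, 2, 9, 927]
`print(b)` → prints [3, 2, 9]

Answer:
[3, 2, 9, 927]
[3, 2, 9]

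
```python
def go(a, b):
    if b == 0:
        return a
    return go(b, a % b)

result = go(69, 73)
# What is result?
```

go(69, 73) -> go(73, 69) -> go(69, 4) -> go(4, 1) -> go(1, 0) -> 1

Answer: 1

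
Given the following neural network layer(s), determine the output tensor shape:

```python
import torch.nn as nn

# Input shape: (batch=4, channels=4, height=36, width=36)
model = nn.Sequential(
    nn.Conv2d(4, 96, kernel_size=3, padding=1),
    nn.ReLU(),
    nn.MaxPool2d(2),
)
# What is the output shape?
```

Input: (4, 4, 36, 36) -> after Conv2d: (4, 96, 36, 36) -> after ReLU: (4, 96, 36, 36) -> Output: (4, 96, 18, 18)

Answer: (4, 96, 18, 18)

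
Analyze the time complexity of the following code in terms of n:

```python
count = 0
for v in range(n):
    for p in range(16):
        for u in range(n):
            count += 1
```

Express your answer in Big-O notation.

Each loop level contributes: n × 1 × n. Multiplying the contributions gives O(n^2).

Answer: O(n^2)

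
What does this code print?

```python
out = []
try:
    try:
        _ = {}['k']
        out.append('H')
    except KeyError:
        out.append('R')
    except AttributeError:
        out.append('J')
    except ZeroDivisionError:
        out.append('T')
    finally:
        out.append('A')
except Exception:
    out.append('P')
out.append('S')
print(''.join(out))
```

Execution trace: 'R' (inner except KeyError) → 'A' (inner finally) → 'S' (after the try/except). Output: RAS

Answer: RAS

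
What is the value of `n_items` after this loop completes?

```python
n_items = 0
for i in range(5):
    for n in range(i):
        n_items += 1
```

Triangle number: 0+1+2+...+4
`n_items` takes the values: 0 → 1 → 2 → 3 → 4 → 5 → 6 → 7 → 8 → 9 → 10

Answer: 10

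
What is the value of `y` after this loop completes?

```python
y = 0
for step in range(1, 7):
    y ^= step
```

XOR of 1 to 6
`y` takes the values: 0 → 1 → 3 → 0 → 4 → 1 → 7

Answer: 7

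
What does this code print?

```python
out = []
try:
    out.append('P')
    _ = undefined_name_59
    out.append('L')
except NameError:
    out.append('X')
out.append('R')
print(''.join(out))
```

Execution trace: 'P' (try body) → 'X' (except NameError) → 'R' (after the try/except). Output: PXR

Answer: PXR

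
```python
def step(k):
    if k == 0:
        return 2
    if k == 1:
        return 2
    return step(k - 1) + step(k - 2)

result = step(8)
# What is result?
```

Build up from base cases: step(0)=2, step(1)=2, step(2)=4, step(3)=6, step(4)=10, step(5)=16, step(6)=26, ..., step(8)=68

Answer: 68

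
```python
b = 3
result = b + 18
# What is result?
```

Trace:
`b = 3` → b = 3
`result = b + 18` → result = 21
So result = 21

Answer: 21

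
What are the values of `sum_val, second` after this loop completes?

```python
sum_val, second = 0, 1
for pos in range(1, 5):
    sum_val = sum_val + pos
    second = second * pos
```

Sum and factorial of 1 to 4
`sum_val, second` takes the values: (0, 1) → (1, 1) → (3, 1) → (3, 2) → (6, 2) → (6, 6) → (10, 6) → (10, 24)

Answer: 10, 24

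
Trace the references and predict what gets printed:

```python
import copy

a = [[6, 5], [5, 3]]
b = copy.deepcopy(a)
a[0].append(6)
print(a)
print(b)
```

Key concept: deep copy is fully independent.
Step by step:
`a = [[6, 5], [5, 3]]` → a = [[6, 5], [5, 3]]
`b = copy.deepcopy(a)` → b = [[6, 5], [5, 3]]
`a[0].append(6)` → a = [[6, 5, 6], [5, 3]]
`print(a)` → prints [[6, 5, 6], [5, 3]]
`print(b)` → prints [[6, 5], [5, 3]]

Answer:
[[6, 5, 6], [5, 3]]
[[6, 5], [5, 3]]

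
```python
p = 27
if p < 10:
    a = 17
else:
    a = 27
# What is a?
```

Trace:
`p = 27` → p = 27
`if p < 10: ...` → p < 10 is False, take else branch → a = 27
So a = 27

Answer: 27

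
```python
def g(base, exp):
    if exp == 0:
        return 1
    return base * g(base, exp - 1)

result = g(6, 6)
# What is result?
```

g(6, 6) = 6 * 6 * 6 * 6 * 6 * 6 = 46656

Answer: 46656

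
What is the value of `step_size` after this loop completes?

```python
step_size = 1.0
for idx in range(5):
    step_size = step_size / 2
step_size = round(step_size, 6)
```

Halving LR 5 times: 1 / 2^5
`step_size` takes the values: 1.0 → 0.5 → 0.25 → 0.125 → 0.0625 → 0.03125

Answer: 0.03125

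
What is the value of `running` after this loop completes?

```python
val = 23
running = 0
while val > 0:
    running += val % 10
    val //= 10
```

Sum digits of 23
`running` takes the values: 0 → 3 → 5

Answer: 5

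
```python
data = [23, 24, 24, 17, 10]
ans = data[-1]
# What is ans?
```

Trace:
`data = [23, 24, 24, 17, 10]` → data = [23, 24, 24, 17, 10]
`ans = data[-1]` → ans = 10
So ans = 10

Answer: 10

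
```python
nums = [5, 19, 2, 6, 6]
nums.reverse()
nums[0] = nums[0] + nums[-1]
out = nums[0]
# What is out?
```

Trace:
`nums = [5, 19, 2, 6, 6]` → nums = [5, 19, 2, 6, 6]
`nums.reverse()` → nums = [6, 6, 2, 19, 5]
`nums[0] = nums[0] + nums[-1]` → nums = [11, 6, 2, 19, 5]
`out = nums[0]` → out = 11
So out = 11

Answer: 11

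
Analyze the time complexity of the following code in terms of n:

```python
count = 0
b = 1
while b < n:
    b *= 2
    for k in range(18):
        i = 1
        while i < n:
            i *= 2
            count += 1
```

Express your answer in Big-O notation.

Each loop level contributes: log n × 1 × log n. Multiplying the contributions gives O(log² n).

Answer: O(log² n)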